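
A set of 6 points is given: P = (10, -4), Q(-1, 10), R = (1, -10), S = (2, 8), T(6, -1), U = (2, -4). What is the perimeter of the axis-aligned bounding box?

62

Width = max x − min x = 10 − (-1) = 11.
Height = max y − min y = 10 − (-10) = 20.
Perimeter = 2(11 + 20) = 62.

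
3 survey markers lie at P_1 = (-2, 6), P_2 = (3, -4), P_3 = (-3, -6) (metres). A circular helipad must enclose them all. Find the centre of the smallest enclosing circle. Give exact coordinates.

(-23/14, -1/14)

Side lengths²: P_1P_2² = 125, P_1P_3² = 145, P_2P_3² = 40.
Since P_1P_3² = 145 < 125 + 40 = 165, the triangle is acute, so the smallest enclosing circle is the circumcircle.
Circumcentre = (-23/14, -1/14), r² = 3625/98.
Centre = (-23/14, -1/14).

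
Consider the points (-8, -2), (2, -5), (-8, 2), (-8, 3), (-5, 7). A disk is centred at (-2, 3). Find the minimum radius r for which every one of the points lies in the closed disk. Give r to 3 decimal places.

8.944

The required radius is the distance from (-2, 3) to the farthest point.
Squared distances: 61, 80, 37, 36, 25.
Maximum is 80, attained at (2, -5).
r = √80 ≈ 8.944.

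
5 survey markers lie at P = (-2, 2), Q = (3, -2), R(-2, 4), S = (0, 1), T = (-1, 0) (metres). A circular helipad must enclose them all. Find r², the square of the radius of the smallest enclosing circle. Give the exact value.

15.25

The minimum enclosing circle of a finite set is fixed by two of the points (as a diameter) or three (as a circumcircle).
The farthest pair is Q–R with squared distance 61. The circle on this segment as diameter has centre (0.5, 1) and r² = 61/4 = 15.25.
Check P: distance² to centre = 7.25 ≤ 15.25, so it lies inside.
All remaining points lie in this disk, and no smaller disk contains both endpoints, so this is the minimum enclosing circle.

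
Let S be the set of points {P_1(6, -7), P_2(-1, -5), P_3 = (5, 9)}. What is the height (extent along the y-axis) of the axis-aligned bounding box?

max y = 9, min y = -7, so height = 16.

16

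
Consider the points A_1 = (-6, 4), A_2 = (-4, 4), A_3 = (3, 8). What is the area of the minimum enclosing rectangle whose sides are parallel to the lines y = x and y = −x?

32.5

In coordinates u = x + y, v = x − y the rectangle is axis-aligned; the map (x,y)→(u,v) scales areas by 2.
u-values: -2, 0, 11; range = 11 − (-2) = 13.
v-values: -10, -8, -5; range = -5 − (-10) = 5.
Area = (13 × 5) / 2 = 32.5.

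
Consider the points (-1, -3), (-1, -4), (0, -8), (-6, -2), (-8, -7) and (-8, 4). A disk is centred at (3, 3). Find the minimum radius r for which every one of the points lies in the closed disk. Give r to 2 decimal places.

The required radius is the distance from (3, 3) to the farthest point.
Squared distances: 52, 65, 130, 106, 221, 122.
Maximum is 221, attained at (-8, -7).
r = √221 ≈ 14.87.

14.87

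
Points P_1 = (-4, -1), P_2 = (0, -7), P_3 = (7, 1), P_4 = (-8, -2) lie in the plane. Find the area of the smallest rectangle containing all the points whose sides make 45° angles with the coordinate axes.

In coordinates u = x + y, v = x − y the rectangle is axis-aligned; the map (x,y)→(u,v) scales areas by 2.
u-values: -5, -7, 8, -10; range = 8 − (-10) = 18.
v-values: -3, 7, 6, -6; range = 7 − (-6) = 13.
Area = (18 × 13) / 2 = 117.

117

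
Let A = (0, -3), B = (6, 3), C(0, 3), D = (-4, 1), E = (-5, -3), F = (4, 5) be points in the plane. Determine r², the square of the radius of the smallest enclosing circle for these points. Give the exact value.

39.25

By Welzl's lemma the MEC is supported by two points (diametrically opposite) or three points (on a circumcircle).
The farthest pair is B–E with squared distance 157. The circle on this segment as diameter has centre (0.5, 0) and r² = 157/4 = 39.25.
Check A: distance² to centre = 9.25 ≤ 39.25, so it lies inside.
All remaining points lie in this disk, and no smaller disk contains both endpoints, so this is the minimum enclosing circle.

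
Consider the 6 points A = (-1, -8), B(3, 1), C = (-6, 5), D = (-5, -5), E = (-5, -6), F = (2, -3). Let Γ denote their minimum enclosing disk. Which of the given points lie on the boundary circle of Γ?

A, B, C

By Welzl's lemma the MEC is supported by two points (diametrically opposite) or three points (on a circumcircle).
The farthest pair is A–C with squared distance 194. The circle on this segment as diameter has centre (-3.5, -1.5) and r² = 194/4 = 48.5.
Check B: distance² to centre = 48.5 ≤ 48.5, so it lies inside.
All remaining points lie in this disk, and no smaller disk contains both endpoints, so this is the minimum enclosing circle.
The points at distance exactly r from the centre are A, B, C — 3 points.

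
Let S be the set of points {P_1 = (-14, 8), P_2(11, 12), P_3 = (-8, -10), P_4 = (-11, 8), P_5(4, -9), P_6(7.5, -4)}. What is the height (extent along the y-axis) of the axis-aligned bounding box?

22

max y = 12, min y = -10, so height = 22.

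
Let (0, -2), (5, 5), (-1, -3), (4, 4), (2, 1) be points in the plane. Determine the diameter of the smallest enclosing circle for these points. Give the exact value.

The minimum enclosing circle of a finite set is fixed by two of the points (as a diameter) or three (as a circumcircle).
The farthest pair is (5, 5)–(-1, -3) with squared distance 100. The circle on this segment as diameter has centre (2, 1) and r² = 100/4 = 25.
Check (0, -2): distance² to centre = 13 ≤ 25, so it lies inside.
All remaining points lie in this disk, and no smaller disk contains both endpoints, so this is the minimum enclosing circle.
Diameter = 2r = 2√25 = 10.

10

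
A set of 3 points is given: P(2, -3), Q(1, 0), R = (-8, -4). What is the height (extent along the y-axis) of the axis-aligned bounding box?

4

max y = 0, min y = -4, so height = 4.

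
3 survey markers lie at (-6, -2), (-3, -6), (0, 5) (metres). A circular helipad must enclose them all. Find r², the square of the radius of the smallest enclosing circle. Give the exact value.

Call the three points A, B, C in the order given.
Side lengths²: AB² = 25, AC² = 85, BC² = 130.
Since BC² = 130 ≥ 85 + 25 = 110, the angle opposite BC is not acute, so the smallest enclosing circle has BC as diameter.
Centre = midpoint of BC = (-1.5, -0.5), r² = 130/4 = 32.5.

32.5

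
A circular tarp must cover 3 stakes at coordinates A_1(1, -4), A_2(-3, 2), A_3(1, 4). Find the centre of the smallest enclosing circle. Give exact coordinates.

(0.5, 0)

Side lengths²: A_1A_2² = 52, A_1A_3² = 64, A_2A_3² = 20.
Since A_1A_3² = 64 < 52 + 20 = 72, the triangle is acute, so the smallest enclosing circle is the circumcircle.
Circumcentre = (0.5, 0), r² = 16.25.
Centre = (0.5, 0).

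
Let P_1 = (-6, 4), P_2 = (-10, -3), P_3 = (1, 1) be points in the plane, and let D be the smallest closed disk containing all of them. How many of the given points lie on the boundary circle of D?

Side lengths²: P_1P_2² = 65, P_1P_3² = 58, P_2P_3² = 137.
Since P_2P_3² = 137 ≥ 65 + 58 = 123, the angle opposite P_2P_3 is not acute, so the smallest enclosing circle has P_2P_3 as diameter.
Centre = midpoint of P_2P_3 = (-4.5, -1), r² = 137/4 = 34.25.
The points at distance exactly r from the centre are P_2, P_3 — 2 points.

2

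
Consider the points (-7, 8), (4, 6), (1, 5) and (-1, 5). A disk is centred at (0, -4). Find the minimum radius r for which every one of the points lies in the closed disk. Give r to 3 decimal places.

13.892

The required radius is the distance from (0, -4) to the farthest point.
Squared distances: 193, 116, 82, 82.
Maximum is 193, attained at (-7, 8).
r = √193 ≈ 13.892.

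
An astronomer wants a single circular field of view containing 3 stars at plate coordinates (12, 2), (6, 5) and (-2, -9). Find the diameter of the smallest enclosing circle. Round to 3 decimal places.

17.804

Call the three points A, B, C in the order given.
Side lengths²: AB² = 45, AC² = 317, BC² = 260.
Since AC² = 317 ≥ 260 + 45 = 305, the angle opposite AC is not acute, so the smallest enclosing circle has AC as diameter.
Centre = midpoint of AC = (5, -3.5), r² = 317/4 = 79.25.
Diameter = 2r = 2√(79.25) ≈ 17.804.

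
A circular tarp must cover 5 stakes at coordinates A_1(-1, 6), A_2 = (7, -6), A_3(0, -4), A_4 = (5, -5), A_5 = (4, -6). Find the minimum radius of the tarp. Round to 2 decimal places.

7.21

A smallest enclosing disk is always determined by at most three of the input points on its boundary.
The farthest pair is A_1–A_2 with squared distance 208. The circle on this segment as diameter has centre (3, 0) and r² = 208/4 = 52.
Check A_3: distance² to centre = 25 ≤ 52, so it lies inside.
All remaining points lie in this disk, and no smaller disk contains both endpoints, so this is the minimum enclosing circle.
r = √52 ≈ 7.21.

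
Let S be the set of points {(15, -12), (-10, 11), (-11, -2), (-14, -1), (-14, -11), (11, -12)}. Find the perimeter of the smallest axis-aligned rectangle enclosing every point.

Width = max x − min x = 15 − (-14) = 29.
Height = max y − min y = 11 − (-12) = 23.
Perimeter = 2(29 + 23) = 104.

104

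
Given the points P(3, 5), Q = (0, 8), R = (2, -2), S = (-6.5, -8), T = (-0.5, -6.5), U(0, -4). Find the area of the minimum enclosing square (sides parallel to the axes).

256

The bounding box has width 9.5 and height 16.
An axis-aligned square enclosing the set must have side ≥ max(width, height).
So the minimum side is max(9.5, 16) = 16.
Area = 16² = 256.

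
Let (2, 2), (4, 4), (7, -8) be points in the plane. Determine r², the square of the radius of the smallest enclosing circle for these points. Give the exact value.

38.25

Call the three points A, B, C in the order given.
Side lengths²: AB² = 8, AC² = 125, BC² = 153.
Since BC² = 153 ≥ 125 + 8 = 133, the angle opposite BC is not acute, so the smallest enclosing circle has BC as diameter.
Centre = midpoint of BC = (5.5, -2), r² = 153/4 = 38.25.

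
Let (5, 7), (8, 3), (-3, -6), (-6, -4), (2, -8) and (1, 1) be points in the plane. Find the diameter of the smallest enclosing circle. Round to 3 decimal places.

16.125

By Welzl's lemma the MEC is supported by two points (diametrically opposite) or three points (on a circumcircle).
The minimum enclosing circle is determined by three boundary points: (5, 7), (-6, -4), (2, -8).
Their circumcentre is (1, 0) with r² = 65.
The farthest remaining point (8, 3) is at distance² 58 ≤ 65.
Diameter = 2r = 2√65 ≈ 16.125.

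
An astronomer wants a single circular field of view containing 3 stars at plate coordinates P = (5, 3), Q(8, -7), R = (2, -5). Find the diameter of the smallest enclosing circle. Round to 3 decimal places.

10.447

Side lengths²: PQ² = 109, PR² = 73, QR² = 40.
Since PQ² = 109 < 73 + 40 = 113, the triangle is acute, so the smallest enclosing circle is the circumcircle.
Circumcentre = (341/54, -37/18), r² = 39785/1458.
Diameter = 2r = 2√(39785/1458) ≈ 10.447.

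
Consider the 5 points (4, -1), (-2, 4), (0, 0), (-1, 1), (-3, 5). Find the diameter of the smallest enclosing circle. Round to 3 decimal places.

The minimum enclosing circle of a finite set is fixed by two of the points (as a diameter) or three (as a circumcircle).
The farthest pair is (4, -1)–(-3, 5) with squared distance 85. The circle on this segment as diameter has centre (0.5, 2) and r² = 85/4 = 21.25.
Check (-2, 4): distance² to centre = 10.25 ≤ 21.25, so it lies inside.
All remaining points lie in this disk, and no smaller disk contains both endpoints, so this is the minimum enclosing circle.
Diameter = 2r = 2√(21.25) ≈ 9.220.

9.220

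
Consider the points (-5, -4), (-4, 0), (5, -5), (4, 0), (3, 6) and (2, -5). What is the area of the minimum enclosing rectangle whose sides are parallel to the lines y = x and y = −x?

In coordinates u = x + y, v = x − y the rectangle is axis-aligned; the map (x,y)→(u,v) scales areas by 2.
u-values: -9, -4, 0, 4, 9, -3; range = 9 − (-9) = 18.
v-values: -1, -4, 10, 4, -3, 7; range = 10 − (-4) = 14.
Area = (18 × 14) / 2 = 126.

126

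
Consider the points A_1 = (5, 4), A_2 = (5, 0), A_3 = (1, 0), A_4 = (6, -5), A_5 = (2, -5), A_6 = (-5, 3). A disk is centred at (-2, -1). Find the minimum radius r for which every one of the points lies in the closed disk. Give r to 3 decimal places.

The required radius is the distance from (-2, -1) to the farthest point.
Squared distances: 74, 50, 10, 80, 32, 25.
Maximum is 80, attained at A_4.
r = √80 ≈ 8.944.

8.944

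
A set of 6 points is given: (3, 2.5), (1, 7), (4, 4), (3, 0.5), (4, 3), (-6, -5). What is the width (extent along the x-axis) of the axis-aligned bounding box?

max x = 4, min x = -6, so width = 10.

10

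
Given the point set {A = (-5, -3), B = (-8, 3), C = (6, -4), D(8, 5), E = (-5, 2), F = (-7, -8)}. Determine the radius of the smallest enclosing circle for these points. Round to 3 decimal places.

9.925

The farthest pair is D–F with squared distance 394. The circle on this segment as diameter has centre (0.5, -1.5) and r² = 394/4 = 98.5.
Check A: distance² to centre = 32.5 ≤ 98.5, so it lies inside.
All remaining points lie in this disk, and no smaller disk contains both endpoints, so this is the minimum enclosing circle.
r = √(98.5) ≈ 9.925.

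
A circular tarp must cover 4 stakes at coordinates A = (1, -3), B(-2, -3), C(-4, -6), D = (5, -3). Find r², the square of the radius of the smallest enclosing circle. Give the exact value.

A smallest enclosing disk is always determined by at most three of the input points on its boundary.
The farthest pair is C–D with squared distance 90. The circle on this segment as diameter has centre (0.5, -4.5) and r² = 90/4 = 22.5.
Check A: distance² to centre = 2.5 ≤ 22.5, so it lies inside.
All remaining points lie in this disk, and no smaller disk contains both endpoints, so this is the minimum enclosing circle.

22.5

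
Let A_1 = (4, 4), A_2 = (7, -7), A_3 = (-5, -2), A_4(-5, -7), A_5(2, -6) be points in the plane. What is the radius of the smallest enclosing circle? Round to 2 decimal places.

7.37

The minimum enclosing circle is determined by three boundary points: A_1, A_2, A_4.
Their circumcentre is (1, -30/11) with r² = 6565/121.
The farthest remaining point A_3 is at distance² 4420/121 ≤ 6565/121.
r = √(6565/121) ≈ 7.37.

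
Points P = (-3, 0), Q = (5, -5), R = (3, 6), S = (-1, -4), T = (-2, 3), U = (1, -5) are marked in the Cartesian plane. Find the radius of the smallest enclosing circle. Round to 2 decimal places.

5.74

The minimum enclosing circle of a finite set is fixed by two of the points (as a diameter) or three (as a circumcircle).
The minimum enclosing circle is determined by three boundary points: P, Q, R.
Their circumcentre is (71/26, 7/26) with r² = 11125/338.
The farthest remaining point S is at distance² 10865/338 ≤ 11125/338.
r = √(11125/338) ≈ 5.74.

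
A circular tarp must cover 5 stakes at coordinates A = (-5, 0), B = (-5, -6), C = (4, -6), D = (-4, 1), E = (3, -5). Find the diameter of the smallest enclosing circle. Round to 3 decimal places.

The farthest pair is A–C with squared distance 117. The circle on this segment as diameter has centre (-0.5, -3) and r² = 117/4 = 29.25.
Check B: distance² to centre = 29.25 ≤ 29.25, so it lies inside.
All remaining points lie in this disk, and no smaller disk contains both endpoints, so this is the minimum enclosing circle.
Diameter = 2r = 2√(29.25) ≈ 10.817.

10.817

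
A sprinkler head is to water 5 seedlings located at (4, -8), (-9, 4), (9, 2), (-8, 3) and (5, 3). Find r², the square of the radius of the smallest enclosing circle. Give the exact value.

By Welzl's lemma the MEC is supported by two points (diametrically opposite) or three points (on a circumcircle).
The minimum enclosing circle is determined by three boundary points: (4, -8), (-9, 4), (9, 2).
Their circumcentre is (-11/38, 15/38) with r² = 64165/722.
The farthest remaining point (-8, 3) is at distance² 47825/722 ≤ 64165/722.

64165/722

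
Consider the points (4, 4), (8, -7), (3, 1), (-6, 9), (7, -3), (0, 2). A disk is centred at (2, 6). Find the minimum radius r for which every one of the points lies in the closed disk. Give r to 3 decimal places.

14.318

The required radius is the distance from (2, 6) to the farthest point.
Squared distances: 8, 205, 26, 73, 106, 20.
Maximum is 205, attained at (8, -7).
r = √205 ≈ 14.318.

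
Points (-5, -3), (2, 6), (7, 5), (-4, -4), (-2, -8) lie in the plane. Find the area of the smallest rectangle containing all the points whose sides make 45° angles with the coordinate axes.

In coordinates u = x + y, v = x − y the rectangle is axis-aligned; the map (x,y)→(u,v) scales areas by 2.
u-values: -8, 8, 12, -8, -10; range = 12 − (-10) = 22.
v-values: -2, -4, 2, 0, 6; range = 6 − (-4) = 10.
Area = (22 × 10) / 2 = 110.

110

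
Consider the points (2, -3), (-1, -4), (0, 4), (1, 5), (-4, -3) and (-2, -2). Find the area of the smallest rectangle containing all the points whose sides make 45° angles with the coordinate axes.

In coordinates u = x + y, v = x − y the rectangle is axis-aligned; the map (x,y)→(u,v) scales areas by 2.
u-values: -1, -5, 4, 6, -7, -4; range = 6 − (-7) = 13.
v-values: 5, 3, -4, -4, -1, 0; range = 5 − (-4) = 9.
Area = (13 × 9) / 2 = 58.5.

58.5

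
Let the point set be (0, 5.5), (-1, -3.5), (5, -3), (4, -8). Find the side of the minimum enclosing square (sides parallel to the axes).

13.5

The bounding box has width 6 and height 13.5.
An axis-aligned square enclosing the set must have side ≥ max(width, height).
So the minimum side is max(6, 13.5) = 13.5.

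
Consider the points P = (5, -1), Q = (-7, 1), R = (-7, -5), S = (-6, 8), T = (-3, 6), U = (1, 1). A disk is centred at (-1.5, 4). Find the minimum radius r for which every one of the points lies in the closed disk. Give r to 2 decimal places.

The required radius is the distance from (-1.5, 4) to the farthest point.
Squared distances: 67.25, 39.25, 111.25, 36.25, 6.25, 15.25.
Maximum is 111.25, attained at R.
r = √(111.25) ≈ 10.55.

10.55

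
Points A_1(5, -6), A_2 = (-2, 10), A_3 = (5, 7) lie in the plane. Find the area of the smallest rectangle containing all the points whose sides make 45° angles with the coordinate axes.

In coordinates u = x + y, v = x − y the rectangle is axis-aligned; the map (x,y)→(u,v) scales areas by 2.
u-values: -1, 8, 12; range = 12 − (-1) = 13.
v-values: 11, -12, -2; range = 11 − (-12) = 23.
Area = (13 × 23) / 2 = 149.5.

149.5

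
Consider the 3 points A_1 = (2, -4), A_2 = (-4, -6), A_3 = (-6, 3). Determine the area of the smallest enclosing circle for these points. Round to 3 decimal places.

Side lengths²: A_1A_2² = 40, A_1A_3² = 113, A_2A_3² = 85.
Since A_1A_3² = 113 < 85 + 40 = 125, the triangle is acute, so the smallest enclosing circle is the circumcircle.
Circumcentre = (-137/58, -53/58), r² = 48025/1682.
Area = π·r² = π·48025/1682 ≈ 89.700.

89.700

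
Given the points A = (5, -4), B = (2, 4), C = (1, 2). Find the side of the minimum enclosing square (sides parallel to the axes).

The bounding box has width 4 and height 8.
An axis-aligned square enclosing the set must have side ≥ max(width, height).
So the minimum side is max(4, 8) = 8.

8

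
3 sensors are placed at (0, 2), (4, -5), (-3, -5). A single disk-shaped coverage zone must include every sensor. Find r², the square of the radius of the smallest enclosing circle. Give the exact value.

1885/98

Call the three points A, B, C in the order given.
Side lengths²: AB² = 65, AC² = 58, BC² = 49.
Since AB² = 65 < 58 + 49 = 107, the triangle is acute, so the smallest enclosing circle is the circumcircle.
Circumcentre = (0.5, -33/14), r² = 1885/98.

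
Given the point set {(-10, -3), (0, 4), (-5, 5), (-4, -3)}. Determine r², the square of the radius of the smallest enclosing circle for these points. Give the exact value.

A smallest enclosing disk is always determined by at most three of the input points on its boundary.
The farthest pair is (-10, -3)–(0, 4) with squared distance 149. The circle on this segment as diameter has centre (-5, 0.5) and r² = 149/4 = 37.25.
Check (-5, 5): distance² to centre = 20.25 ≤ 37.25, so it lies inside.
All remaining points lie in this disk, and no smaller disk contains both endpoints, so this is the minimum enclosing circle.

37.25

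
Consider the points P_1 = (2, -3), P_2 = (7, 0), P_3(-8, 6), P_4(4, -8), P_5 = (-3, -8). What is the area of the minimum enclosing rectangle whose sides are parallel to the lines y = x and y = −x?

234

In coordinates u = x + y, v = x − y the rectangle is axis-aligned; the map (x,y)→(u,v) scales areas by 2.
u-values: -1, 7, -2, -4, -11; range = 7 − (-11) = 18.
v-values: 5, 7, -14, 12, 5; range = 12 − (-14) = 26.
Area = (18 × 26) / 2 = 234.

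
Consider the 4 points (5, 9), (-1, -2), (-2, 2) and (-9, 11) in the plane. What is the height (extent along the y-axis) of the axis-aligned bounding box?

max y = 11, min y = -2, so height = 13.

13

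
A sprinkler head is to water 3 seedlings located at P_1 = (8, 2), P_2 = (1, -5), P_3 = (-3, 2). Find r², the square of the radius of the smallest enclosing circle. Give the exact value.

Side lengths²: P_1P_2² = 98, P_1P_3² = 121, P_2P_3² = 65.
Since P_1P_3² = 121 < 98 + 65 = 163, the triangle is acute, so the smallest enclosing circle is the circumcircle.
Circumcentre = (2.5, 0.5), r² = 32.5.

32.5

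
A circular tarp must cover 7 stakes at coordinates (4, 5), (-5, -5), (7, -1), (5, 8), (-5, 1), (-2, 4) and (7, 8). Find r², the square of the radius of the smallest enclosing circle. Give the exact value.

78.25

A smallest enclosing disk is always determined by at most three of the input points on its boundary.
The farthest pair is (-5, -5)–(7, 8) with squared distance 313. The circle on this segment as diameter has centre (1, 1.5) and r² = 313/4 = 78.25.
Check (4, 5): distance² to centre = 21.25 ≤ 78.25, so it lies inside.
All remaining points lie in this disk, and no smaller disk contains both endpoints, so this is the minimum enclosing circle.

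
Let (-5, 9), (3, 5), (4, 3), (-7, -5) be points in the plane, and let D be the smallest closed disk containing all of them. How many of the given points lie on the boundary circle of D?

A smallest enclosing disk is always determined by at most three of the input points on its boundary.
The minimum enclosing circle is determined by three boundary points: (-5, 9), (4, 3), (-7, -5).
Their circumcentre is (-157/46, 75/46) with r² = 60125/1058.
The farthest remaining point (3, 5) is at distance² 55525/1058 ≤ 60125/1058.
The points at distance exactly r from the centre are (-5, 9), (4, 3), (-7, -5) — 3 points.

3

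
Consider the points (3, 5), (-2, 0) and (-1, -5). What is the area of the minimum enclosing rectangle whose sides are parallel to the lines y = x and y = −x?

42

In coordinates u = x + y, v = x − y the rectangle is axis-aligned; the map (x,y)→(u,v) scales areas by 2.
u-values: 8, -2, -6; range = 8 − (-6) = 14.
v-values: -2, -2, 4; range = 4 − (-2) = 6.
Area = (14 × 6) / 2 = 42.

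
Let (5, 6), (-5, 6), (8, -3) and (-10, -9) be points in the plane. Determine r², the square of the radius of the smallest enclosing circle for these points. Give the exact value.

112.5

The farthest pair is (5, 6)–(-10, -9) with squared distance 450. The circle on this segment as diameter has centre (-2.5, -1.5) and r² = 450/4 = 112.5.
Check (-5, 6): distance² to centre = 62.5 ≤ 112.5, so it lies inside.
All remaining points lie in this disk, and no smaller disk contains both endpoints, so this is the minimum enclosing circle.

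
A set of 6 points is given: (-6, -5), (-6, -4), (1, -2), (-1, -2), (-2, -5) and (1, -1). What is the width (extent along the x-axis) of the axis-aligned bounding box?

7

max x = 1, min x = -6, so width = 7.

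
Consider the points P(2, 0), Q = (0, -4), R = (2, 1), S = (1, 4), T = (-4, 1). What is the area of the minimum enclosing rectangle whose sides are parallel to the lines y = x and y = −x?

In coordinates u = x + y, v = x − y the rectangle is axis-aligned; the map (x,y)→(u,v) scales areas by 2.
u-values: 2, -4, 3, 5, -3; range = 5 − (-4) = 9.
v-values: 2, 4, 1, -3, -5; range = 4 − (-5) = 9.
Area = (9 × 9) / 2 = 40.5.

40.5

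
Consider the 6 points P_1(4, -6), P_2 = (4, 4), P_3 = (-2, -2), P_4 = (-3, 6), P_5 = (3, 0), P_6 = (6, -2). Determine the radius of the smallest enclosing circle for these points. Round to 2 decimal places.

The farthest pair is P_1–P_4 with squared distance 193. The circle on this segment as diameter has centre (0.5, 0) and r² = 193/4 = 48.25.
Check P_2: distance² to centre = 28.25 ≤ 48.25, so it lies inside.
All remaining points lie in this disk, and no smaller disk contains both endpoints, so this is the minimum enclosing circle.
r = √(48.25) ≈ 6.95.

6.95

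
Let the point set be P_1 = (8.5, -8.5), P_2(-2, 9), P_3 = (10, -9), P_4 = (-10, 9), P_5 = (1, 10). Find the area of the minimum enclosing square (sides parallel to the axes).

400

The bounding box has width 20 and height 19.
An axis-aligned square enclosing the set must have side ≥ max(width, height).
So the minimum side is max(20, 19) = 20.
Area = 20² = 400.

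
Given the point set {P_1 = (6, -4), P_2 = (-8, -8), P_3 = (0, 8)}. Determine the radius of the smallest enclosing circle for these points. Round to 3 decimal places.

Side lengths²: P_1P_2² = 212, P_1P_3² = 180, P_2P_3² = 320.
Since P_2P_3² = 320 < 212 + 180 = 392, the triangle is acute, so the smallest enclosing circle is the circumcircle.
Circumcentre = (-2.5, -0.75), r² = 82.8125.
r = √(82.8125) ≈ 9.100.

9.100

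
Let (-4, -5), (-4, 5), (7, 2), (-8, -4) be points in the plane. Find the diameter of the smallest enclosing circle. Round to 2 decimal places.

16.16

A smallest enclosing disk is always determined by at most three of the input points on its boundary.
The farthest pair is (7, 2)–(-8, -4) with squared distance 261. The circle on this segment as diameter has centre (-0.5, -1) and r² = 261/4 = 65.25.
Check (-4, -5): distance² to centre = 28.25 ≤ 65.25, so it lies inside.
All remaining points lie in this disk, and no smaller disk contains both endpoints, so this is the minimum enclosing circle.
Diameter = 2r = 2√(65.25) ≈ 16.16.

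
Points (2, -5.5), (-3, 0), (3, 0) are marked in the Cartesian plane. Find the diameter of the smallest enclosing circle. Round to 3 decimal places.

Call the three points A, B, C in the order given.
Side lengths²: AB² = 55.25, AC² = 31.25, BC² = 36.
Since AB² = 55.25 < 36 + 31.25 = 67.25, the triangle is acute, so the smallest enclosing circle is the circumcircle.
Circumcentre = (0, -101/44), r² = 27625/1936.
Diameter = 2r = 2√(27625/1936) ≈ 7.555.

7.555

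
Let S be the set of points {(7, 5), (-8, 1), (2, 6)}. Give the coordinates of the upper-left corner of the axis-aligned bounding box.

x-range [-8, 7], y-range [1, 6].
The upper-left corner is (-8, 6).

(-8, 6)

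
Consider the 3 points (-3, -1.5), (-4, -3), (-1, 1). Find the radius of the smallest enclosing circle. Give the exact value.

Call the three points A, B, C in the order given.
Side lengths²: AB² = 3.25, AC² = 10.25, BC² = 25.
Since BC² = 25 ≥ 10.25 + 3.25 = 13.5, the angle opposite BC is not acute, so the smallest enclosing circle has BC as diameter.
Centre = midpoint of BC = (-2.5, -1), r² = 25/4 = 6.25.
r = √(6.25) = 2.5.

2.5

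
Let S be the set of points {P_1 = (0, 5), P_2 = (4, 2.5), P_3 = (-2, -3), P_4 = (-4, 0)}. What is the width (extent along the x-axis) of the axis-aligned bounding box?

max x = 4, min x = -4, so width = 8.

8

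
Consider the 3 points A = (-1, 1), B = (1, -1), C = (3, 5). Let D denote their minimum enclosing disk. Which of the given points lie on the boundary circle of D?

Side lengths²: AB² = 8, AC² = 32, BC² = 40.
Since BC² = 40 ≥ 32 + 8 = 40, the angle opposite BC is not acute, so the smallest enclosing circle has BC as diameter.
Centre = midpoint of BC = (2, 2), r² = 40/4 = 10.
The points at distance exactly r from the centre are A, B, C — 3 points.

A, B, C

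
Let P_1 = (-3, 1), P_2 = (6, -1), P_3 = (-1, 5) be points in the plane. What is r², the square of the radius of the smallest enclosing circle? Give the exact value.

Side lengths²: P_1P_2² = 85, P_1P_3² = 20, P_2P_3² = 85.
Since P_2P_3² = 85 < 85 + 20 = 105, the triangle is acute, so the smallest enclosing circle is the circumcircle.
Circumcentre = (1.75, 1.125), r² = 22.578125.

22.578125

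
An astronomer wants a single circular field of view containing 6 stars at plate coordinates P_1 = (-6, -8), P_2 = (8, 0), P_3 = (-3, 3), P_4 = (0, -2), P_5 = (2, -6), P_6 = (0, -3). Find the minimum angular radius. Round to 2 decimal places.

8.06

The minimum enclosing circle of a finite set is fixed by two of the points (as a diameter) or three (as a circumcircle).
The farthest pair is P_1–P_2 with squared distance 260. The circle on this segment as diameter has centre (1, -4) and r² = 260/4 = 65.
Check P_3: distance² to centre = 65 ≤ 65, so it lies inside.
All remaining points lie in this disk, and no smaller disk contains both endpoints, so this is the minimum enclosing circle.
r = √65 ≈ 8.06.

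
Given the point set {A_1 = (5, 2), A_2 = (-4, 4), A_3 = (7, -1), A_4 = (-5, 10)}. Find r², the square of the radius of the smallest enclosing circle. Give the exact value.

The minimum enclosing circle of a finite set is fixed by two of the points (as a diameter) or three (as a circumcircle).
The farthest pair is A_3–A_4 with squared distance 265. The circle on this segment as diameter has centre (1, 4.5) and r² = 265/4 = 66.25.
Check A_1: distance² to centre = 22.25 ≤ 66.25, so it lies inside.
All remaining points lie in this disk, and no smaller disk contains both endpoints, so this is the minimum enclosing circle.

66.25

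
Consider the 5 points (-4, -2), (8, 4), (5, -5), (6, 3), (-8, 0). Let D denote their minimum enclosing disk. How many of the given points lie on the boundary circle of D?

3

A smallest enclosing disk is always determined by at most three of the input points on its boundary.
The minimum enclosing circle is determined by three boundary points: (8, 4), (5, -5), (-8, 0).
Their circumcentre is (1/11, 18/11) with r² = 8245/121.
The farthest remaining point (6, 3) is at distance² 4450/121 ≤ 8245/121.
The points at distance exactly r from the centre are (8, 4), (5, -5), (-8, 0) — 3 points.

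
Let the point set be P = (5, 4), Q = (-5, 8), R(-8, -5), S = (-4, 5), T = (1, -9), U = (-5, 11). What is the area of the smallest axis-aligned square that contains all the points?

The bounding box has width 13 and height 20.
An axis-aligned square enclosing the set must have side ≥ max(width, height).
So the minimum side is max(13, 20) = 20.
Area = 20² = 400.

400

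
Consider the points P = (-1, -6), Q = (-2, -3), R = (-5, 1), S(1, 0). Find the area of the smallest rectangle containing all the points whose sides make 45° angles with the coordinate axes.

44

In coordinates u = x + y, v = x − y the rectangle is axis-aligned; the map (x,y)→(u,v) scales areas by 2.
u-values: -7, -5, -4, 1; range = 1 − (-7) = 8.
v-values: 5, 1, -6, 1; range = 5 − (-6) = 11.
Area = (8 × 11) / 2 = 44.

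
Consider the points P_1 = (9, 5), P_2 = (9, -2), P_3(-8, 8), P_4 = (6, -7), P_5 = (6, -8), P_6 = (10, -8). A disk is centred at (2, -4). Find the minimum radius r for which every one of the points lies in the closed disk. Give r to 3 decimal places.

15.620

The required radius is the distance from (2, -4) to the farthest point.
Squared distances: 130, 53, 244, 25, 32, 80.
Maximum is 244, attained at P_3.
r = √244 ≈ 15.620.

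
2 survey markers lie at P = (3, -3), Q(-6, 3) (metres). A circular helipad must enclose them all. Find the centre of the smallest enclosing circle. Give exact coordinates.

The smallest circle enclosing two points has them as diameter endpoints.
Centre = midpoint = (-1.5, 0); r² = |PQ|²/4 = 117/4 = 29.25.
Centre = (-1.5, 0).

(-1.5, 0)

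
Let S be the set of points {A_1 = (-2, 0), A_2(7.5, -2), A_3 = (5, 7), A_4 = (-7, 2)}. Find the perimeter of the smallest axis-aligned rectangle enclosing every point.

47

Width = max x − min x = 7.5 − (-7) = 14.5.
Height = max y − min y = 7 − (-2) = 9.
Perimeter = 2(14.5 + 9) = 47.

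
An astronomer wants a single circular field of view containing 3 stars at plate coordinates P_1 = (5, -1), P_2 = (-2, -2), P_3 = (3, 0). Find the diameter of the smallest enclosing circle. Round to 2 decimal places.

7.07

Side lengths²: P_1P_2² = 50, P_1P_3² = 5, P_2P_3² = 29.
Since P_1P_2² = 50 ≥ 29 + 5 = 34, the angle opposite P_1P_2 is not acute, so the smallest enclosing circle has P_1P_2 as diameter.
Centre = midpoint of P_1P_2 = (1.5, -1.5), r² = 50/4 = 12.5.
Diameter = 2r = 2√(12.5) ≈ 7.07.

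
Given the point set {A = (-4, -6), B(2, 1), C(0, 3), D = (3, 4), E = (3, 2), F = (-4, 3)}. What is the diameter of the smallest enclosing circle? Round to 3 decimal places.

12.207

By Welzl's lemma the MEC is supported by two points (diametrically opposite) or three points (on a circumcircle).
The farthest pair is A–D with squared distance 149. The circle on this segment as diameter has centre (-0.5, -1) and r² = 149/4 = 37.25.
Check B: distance² to centre = 10.25 ≤ 37.25, so it lies inside.
All remaining points lie in this disk, and no smaller disk contains both endpoints, so this is the minimum enclosing circle.
Diameter = 2r = 2√(37.25) ≈ 12.207.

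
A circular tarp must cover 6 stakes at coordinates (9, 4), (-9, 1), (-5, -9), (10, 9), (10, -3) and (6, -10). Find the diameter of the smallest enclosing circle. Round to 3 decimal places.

The minimum enclosing circle of a finite set is fixed by two of the points (as a diameter) or three (as a circumcircle).
The farthest pair is (-5, -9)–(10, 9) with squared distance 549. The circle on this segment as diameter has centre (2.5, 0) and r² = 549/4 = 137.25.
Check (9, 4): distance² to centre = 58.25 ≤ 137.25, so it lies inside.
All remaining points lie in this disk, and no smaller disk contains both endpoints, so this is the minimum enclosing circle.
Diameter = 2r = 2√(137.25) ≈ 23.431.

23.431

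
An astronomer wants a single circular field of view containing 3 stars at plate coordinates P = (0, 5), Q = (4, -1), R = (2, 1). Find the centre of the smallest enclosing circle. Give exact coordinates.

Side lengths²: PQ² = 52, PR² = 20, QR² = 8.
Since PQ² = 52 ≥ 20 + 8 = 28, the angle opposite PQ is not acute, so the smallest enclosing circle has PQ as diameter.
Centre = midpoint of PQ = (2, 2), r² = 52/4 = 13.
Centre = (2, 2).

(2, 2)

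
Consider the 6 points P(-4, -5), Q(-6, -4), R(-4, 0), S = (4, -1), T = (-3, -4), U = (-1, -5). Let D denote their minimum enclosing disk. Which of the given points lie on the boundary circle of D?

The minimum enclosing circle of a finite set is fixed by two of the points (as a diameter) or three (as a circumcircle).
The farthest pair is Q–S with squared distance 109. The circle on this segment as diameter has centre (-1, -2.5) and r² = 109/4 = 27.25.
Check P: distance² to centre = 15.25 ≤ 27.25, so it lies inside.
All remaining points lie in this disk, and no smaller disk contains both endpoints, so this is the minimum enclosing circle.
The points at distance exactly r from the centre are Q, S — 2 points.

Q, S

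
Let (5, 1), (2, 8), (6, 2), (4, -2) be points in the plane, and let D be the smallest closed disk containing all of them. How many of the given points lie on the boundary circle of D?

A smallest enclosing disk is always determined by at most three of the input points on its boundary.
The farthest pair is (2, 8)–(4, -2) with squared distance 104. The circle on this segment as diameter has centre (3, 3) and r² = 104/4 = 26.
Check (5, 1): distance² to centre = 8 ≤ 26, so it lies inside.
All remaining points lie in this disk, and no smaller disk contains both endpoints, so this is the minimum enclosing circle.
The points at distance exactly r from the centre are (2, 8), (4, -2) — 2 points.

2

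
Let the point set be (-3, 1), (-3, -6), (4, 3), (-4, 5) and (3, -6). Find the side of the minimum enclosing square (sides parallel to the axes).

11

The bounding box has width 8 and height 11.
An axis-aligned square enclosing the set must have side ≥ max(width, height).
So the minimum side is max(8, 11) = 11.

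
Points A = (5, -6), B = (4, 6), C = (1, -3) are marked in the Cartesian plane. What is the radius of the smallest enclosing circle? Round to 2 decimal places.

6.02

Side lengths²: AB² = 145, AC² = 25, BC² = 90.
Since AB² = 145 ≥ 90 + 25 = 115, the angle opposite AB is not acute, so the smallest enclosing circle has AB as diameter.
Centre = midpoint of AB = (4.5, 0), r² = 145/4 = 36.25.
r = √(36.25) ≈ 6.02.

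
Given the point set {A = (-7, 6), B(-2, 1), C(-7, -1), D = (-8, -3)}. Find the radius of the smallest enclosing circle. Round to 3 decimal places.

4.617

The minimum enclosing circle of a finite set is fixed by two of the points (as a diameter) or three (as a circumcircle).
The minimum enclosing circle is determined by three boundary points: A, B, D.
Their circumcentre is (-6.6, 1.4) with r² = 21.32.
The farthest remaining point C is at distance² 5.92 ≤ 21.32.
r = √(21.32) ≈ 4.617.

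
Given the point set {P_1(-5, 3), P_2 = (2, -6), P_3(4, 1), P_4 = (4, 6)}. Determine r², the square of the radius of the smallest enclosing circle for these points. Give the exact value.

The minimum enclosing circle is determined by three boundary points: P_1, P_2, P_4.
Their circumcentre is (15/17, 6/17) with r² = 12025/289.
The farthest remaining point P_3 is at distance² 2930/289 ≤ 12025/289.

12025/289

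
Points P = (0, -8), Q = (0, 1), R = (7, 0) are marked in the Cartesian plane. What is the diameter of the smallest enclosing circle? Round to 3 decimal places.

Side lengths²: PQ² = 81, PR² = 113, QR² = 50.
Since PR² = 113 < 81 + 50 = 131, the triangle is acute, so the smallest enclosing circle is the circumcircle.
Circumcentre = (41/14, -3.5), r² = 2825/98.
Diameter = 2r = 2√(2825/98) ≈ 10.738.

10.738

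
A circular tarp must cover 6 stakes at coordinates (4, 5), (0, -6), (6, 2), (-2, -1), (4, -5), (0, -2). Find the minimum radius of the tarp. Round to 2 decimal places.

5.85

The minimum enclosing circle of a finite set is fixed by two of the points (as a diameter) or three (as a circumcircle).
The farthest pair is (4, 5)–(0, -6) with squared distance 137. The circle on this segment as diameter has centre (2, -0.5) and r² = 137/4 = 34.25.
Check (6, 2): distance² to centre = 22.25 ≤ 34.25, so it lies inside.
All remaining points lie in this disk, and no smaller disk contains both endpoints, so this is the minimum enclosing circle.
r = √(34.25) ≈ 5.85.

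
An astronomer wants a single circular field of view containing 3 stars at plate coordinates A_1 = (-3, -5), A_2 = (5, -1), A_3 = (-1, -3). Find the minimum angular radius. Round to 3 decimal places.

4.472

Side lengths²: A_1A_2² = 80, A_1A_3² = 8, A_2A_3² = 40.
Since A_1A_2² = 80 ≥ 40 + 8 = 48, the angle opposite A_1A_2 is not acute, so the smallest enclosing circle has A_1A_2 as diameter.
Centre = midpoint of A_1A_2 = (1, -3), r² = 80/4 = 20.
r = √20 ≈ 4.472.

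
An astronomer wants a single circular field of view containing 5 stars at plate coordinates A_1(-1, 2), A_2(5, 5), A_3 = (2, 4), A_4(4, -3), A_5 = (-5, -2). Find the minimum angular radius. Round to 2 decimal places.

6.10

A smallest enclosing disk is always determined by at most three of the input points on its boundary.
The farthest pair is A_2–A_5 with squared distance 149. The circle on this segment as diameter has centre (0, 1.5) and r² = 149/4 = 37.25.
Check A_1: distance² to centre = 1.25 ≤ 37.25, so it lies inside.
All remaining points lie in this disk, and no smaller disk contains both endpoints, so this is the minimum enclosing circle.
r = √(37.25) ≈ 6.10.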